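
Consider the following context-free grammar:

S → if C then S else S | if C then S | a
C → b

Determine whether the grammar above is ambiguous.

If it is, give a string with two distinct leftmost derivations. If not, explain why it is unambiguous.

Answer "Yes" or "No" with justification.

Yes - the string 'if b then if b then if b then a else a else a' has two distinct leftmost derivations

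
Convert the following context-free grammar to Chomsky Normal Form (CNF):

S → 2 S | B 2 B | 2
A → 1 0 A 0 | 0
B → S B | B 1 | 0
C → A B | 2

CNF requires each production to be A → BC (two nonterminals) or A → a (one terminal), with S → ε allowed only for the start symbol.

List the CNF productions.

T2 → 2; S → 2; T1 → 1; T0 → 0; A → 0; B → 0; C → 2; S → T2 S; S → B X0; X0 → T2 B; A → T1 X1; X1 → T0 X2; X2 → A T0; B → S B; B → B T1; C → A B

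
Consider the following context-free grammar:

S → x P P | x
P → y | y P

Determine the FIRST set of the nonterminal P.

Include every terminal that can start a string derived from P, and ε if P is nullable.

We compute FIRST(P) using the standard algorithm.
FIRST(P) = {y}
FIRST(S) = {x}
Therefore, FIRST(P) = {y}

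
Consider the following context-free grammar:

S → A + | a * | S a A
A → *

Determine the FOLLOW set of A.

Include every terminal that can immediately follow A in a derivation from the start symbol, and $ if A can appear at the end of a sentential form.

We compute FOLLOW(A) using the standard algorithm.
FOLLOW(S) starts with {$}.
FIRST(A) = {*}
FIRST(S) = {*, a}
FOLLOW(A) = {$, +, a}
FOLLOW(S) = {$, a}
Therefore, FOLLOW(A) = {$, +, a}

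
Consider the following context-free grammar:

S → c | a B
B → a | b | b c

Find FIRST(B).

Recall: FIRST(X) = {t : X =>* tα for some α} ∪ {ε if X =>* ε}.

We compute FIRST(B) using the standard algorithm.
FIRST(B) = {a, b}
FIRST(S) = {a, c}
Therefore, FIRST(B) = {a, b}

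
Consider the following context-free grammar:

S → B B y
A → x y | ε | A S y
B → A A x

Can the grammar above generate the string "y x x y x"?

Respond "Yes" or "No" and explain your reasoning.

No - no valid derivation exists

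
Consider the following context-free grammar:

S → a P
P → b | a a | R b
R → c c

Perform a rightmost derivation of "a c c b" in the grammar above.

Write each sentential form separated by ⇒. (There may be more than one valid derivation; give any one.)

S ⇒ a P ⇒ a R b ⇒ a c c b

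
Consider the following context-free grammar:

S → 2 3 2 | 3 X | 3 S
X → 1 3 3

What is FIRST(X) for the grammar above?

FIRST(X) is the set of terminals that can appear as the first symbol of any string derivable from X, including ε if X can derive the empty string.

We compute FIRST(X) using the standard algorithm.
FIRST(S) = {2, 3}
FIRST(X) = {1}
Therefore, FIRST(X) = {1}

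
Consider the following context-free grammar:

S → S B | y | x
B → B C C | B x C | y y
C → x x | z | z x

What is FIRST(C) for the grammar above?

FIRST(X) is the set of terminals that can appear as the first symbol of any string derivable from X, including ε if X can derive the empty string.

We compute FIRST(C) using the standard algorithm.
FIRST(B) = {y}
FIRST(C) = {x, z}
FIRST(S) = {x, y}
Therefore, FIRST(C) = {x, z}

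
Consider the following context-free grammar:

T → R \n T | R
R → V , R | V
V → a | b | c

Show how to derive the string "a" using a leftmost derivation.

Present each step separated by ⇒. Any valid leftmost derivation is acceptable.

T ⇒ R ⇒ V ⇒ a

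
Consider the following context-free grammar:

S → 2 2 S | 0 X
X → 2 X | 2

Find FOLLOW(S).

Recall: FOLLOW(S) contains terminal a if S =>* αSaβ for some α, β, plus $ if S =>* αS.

We compute FOLLOW(S) using the standard algorithm.
FOLLOW(S) starts with {$}.
FIRST(S) = {0, 2}
FIRST(X) = {2}
FOLLOW(S) = {$}
FOLLOW(X) = {$}
Therefore, FOLLOW(S) = {$}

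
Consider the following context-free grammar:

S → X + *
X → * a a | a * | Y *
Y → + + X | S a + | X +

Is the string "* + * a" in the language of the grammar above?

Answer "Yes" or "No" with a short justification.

No - no valid derivation exists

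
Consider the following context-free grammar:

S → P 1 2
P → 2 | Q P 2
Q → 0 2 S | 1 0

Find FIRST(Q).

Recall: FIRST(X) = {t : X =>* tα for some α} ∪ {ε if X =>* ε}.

We compute FIRST(Q) using the standard algorithm.
FIRST(P) = {0, 1, 2}
FIRST(Q) = {0, 1}
FIRST(S) = {0, 1, 2}
Therefore, FIRST(Q) = {0, 1}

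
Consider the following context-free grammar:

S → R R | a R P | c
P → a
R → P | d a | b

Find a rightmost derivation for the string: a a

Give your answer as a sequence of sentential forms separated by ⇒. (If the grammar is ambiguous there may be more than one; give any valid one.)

S ⇒ R R ⇒ R P ⇒ R a ⇒ P a ⇒ a a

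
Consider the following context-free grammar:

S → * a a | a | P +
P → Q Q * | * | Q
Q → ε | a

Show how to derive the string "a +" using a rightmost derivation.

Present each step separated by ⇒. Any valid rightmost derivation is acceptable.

S ⇒ P + ⇒ Q + ⇒ a +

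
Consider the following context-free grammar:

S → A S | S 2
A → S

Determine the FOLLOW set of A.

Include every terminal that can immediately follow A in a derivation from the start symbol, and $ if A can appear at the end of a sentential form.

We compute FOLLOW(A) using the standard algorithm.
FOLLOW(S) starts with {$}.
FIRST(A) = {}
FIRST(S) = {}
FOLLOW(A) = {}
FOLLOW(S) = {$, 2}
Therefore, FOLLOW(A) = {}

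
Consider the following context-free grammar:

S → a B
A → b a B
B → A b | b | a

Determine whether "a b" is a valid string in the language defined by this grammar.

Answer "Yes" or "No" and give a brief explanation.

Yes - a valid derivation exists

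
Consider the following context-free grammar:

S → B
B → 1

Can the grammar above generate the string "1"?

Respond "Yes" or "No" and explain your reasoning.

Yes - a valid derivation exists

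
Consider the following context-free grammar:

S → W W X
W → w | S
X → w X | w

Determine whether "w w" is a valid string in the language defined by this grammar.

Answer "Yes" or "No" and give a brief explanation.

No - no valid derivation exists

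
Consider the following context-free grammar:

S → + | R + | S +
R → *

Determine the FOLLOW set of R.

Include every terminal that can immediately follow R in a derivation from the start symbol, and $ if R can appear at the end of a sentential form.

We compute FOLLOW(R) using the standard algorithm.
FOLLOW(S) starts with {$}.
FIRST(R) = {*}
FIRST(S) = {*, +}
FOLLOW(R) = {+}
FOLLOW(S) = {$, +}
Therefore, FOLLOW(R) = {+}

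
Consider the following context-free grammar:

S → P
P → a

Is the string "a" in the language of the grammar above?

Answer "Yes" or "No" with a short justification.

Yes - a valid derivation exists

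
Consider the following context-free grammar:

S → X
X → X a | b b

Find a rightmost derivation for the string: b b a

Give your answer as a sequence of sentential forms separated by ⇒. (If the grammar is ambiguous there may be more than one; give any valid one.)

S ⇒ X ⇒ X a ⇒ b b a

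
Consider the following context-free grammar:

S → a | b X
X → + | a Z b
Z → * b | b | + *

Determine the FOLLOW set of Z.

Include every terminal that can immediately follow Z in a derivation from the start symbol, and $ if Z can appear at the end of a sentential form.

We compute FOLLOW(Z) using the standard algorithm.
FOLLOW(S) starts with {$}.
FIRST(S) = {a, b}
FIRST(X) = {+, a}
FIRST(Z) = {*, +, b}
FOLLOW(S) = {$}
FOLLOW(X) = {$}
FOLLOW(Z) = {b}
Therefore, FOLLOW(Z) = {b}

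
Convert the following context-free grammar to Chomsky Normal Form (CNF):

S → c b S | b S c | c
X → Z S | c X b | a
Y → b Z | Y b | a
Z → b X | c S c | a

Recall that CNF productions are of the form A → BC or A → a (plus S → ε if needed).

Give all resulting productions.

TC → c; TB → b; S → c; X → a; Y → a; Z → a; S → TC X0; X0 → TB S; S → TB X1; X1 → S TC; X → Z S; X → TC X2; X2 → X TB; Y → TB Z; Y → Y TB; Z → TB X; Z → TC X3; X3 → S TC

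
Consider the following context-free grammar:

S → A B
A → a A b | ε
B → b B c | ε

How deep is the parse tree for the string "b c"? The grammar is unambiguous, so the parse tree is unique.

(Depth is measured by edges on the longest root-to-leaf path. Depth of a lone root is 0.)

3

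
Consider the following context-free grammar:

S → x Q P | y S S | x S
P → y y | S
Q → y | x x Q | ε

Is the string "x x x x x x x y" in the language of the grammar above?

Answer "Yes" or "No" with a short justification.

No - no valid derivation exists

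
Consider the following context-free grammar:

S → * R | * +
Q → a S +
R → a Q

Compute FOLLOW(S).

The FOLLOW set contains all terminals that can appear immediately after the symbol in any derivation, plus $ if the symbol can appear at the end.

We compute FOLLOW(S) using the standard algorithm.
FOLLOW(S) starts with {$}.
FIRST(Q) = {a}
FIRST(R) = {a}
FIRST(S) = {*}
FOLLOW(Q) = {$, +}
FOLLOW(R) = {$, +}
FOLLOW(S) = {$, +}
Therefore, FOLLOW(S) = {$, +}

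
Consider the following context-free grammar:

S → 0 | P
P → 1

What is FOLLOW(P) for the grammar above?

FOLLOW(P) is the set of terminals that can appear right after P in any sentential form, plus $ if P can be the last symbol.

We compute FOLLOW(P) using the standard algorithm.
FOLLOW(S) starts with {$}.
FIRST(P) = {1}
FIRST(S) = {0, 1}
FOLLOW(P) = {$}
FOLLOW(S) = {$}
Therefore, FOLLOW(P) = {$}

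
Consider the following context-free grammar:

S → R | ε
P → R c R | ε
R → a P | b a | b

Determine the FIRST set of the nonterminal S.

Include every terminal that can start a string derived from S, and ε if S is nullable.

We compute FIRST(S) using the standard algorithm.
FIRST(P) = {a, b, ε}
FIRST(R) = {a, b}
FIRST(S) = {a, b, ε}
Therefore, FIRST(S) = {a, b, ε}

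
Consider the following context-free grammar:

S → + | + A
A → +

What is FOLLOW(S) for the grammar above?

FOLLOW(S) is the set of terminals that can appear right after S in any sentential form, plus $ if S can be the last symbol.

We compute FOLLOW(S) using the standard algorithm.
FOLLOW(S) starts with {$}.
FIRST(A) = {+}
FIRST(S) = {+}
FOLLOW(A) = {$}
FOLLOW(S) = {$}
Therefore, FOLLOW(S) = {$}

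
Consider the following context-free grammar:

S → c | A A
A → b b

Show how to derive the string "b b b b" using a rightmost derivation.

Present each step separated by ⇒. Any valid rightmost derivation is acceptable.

S ⇒ A A ⇒ A b b ⇒ b b b b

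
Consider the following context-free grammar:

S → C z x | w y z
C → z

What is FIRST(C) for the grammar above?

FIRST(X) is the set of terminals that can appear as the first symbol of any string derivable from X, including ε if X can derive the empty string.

We compute FIRST(C) using the standard algorithm.
FIRST(C) = {z}
FIRST(S) = {w, z}
Therefore, FIRST(C) = {z}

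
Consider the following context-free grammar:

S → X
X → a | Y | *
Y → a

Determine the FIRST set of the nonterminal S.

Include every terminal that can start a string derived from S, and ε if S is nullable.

We compute FIRST(S) using the standard algorithm.
FIRST(S) = {*, a}
FIRST(X) = {*, a}
FIRST(Y) = {a}
Therefore, FIRST(S) = {*, a}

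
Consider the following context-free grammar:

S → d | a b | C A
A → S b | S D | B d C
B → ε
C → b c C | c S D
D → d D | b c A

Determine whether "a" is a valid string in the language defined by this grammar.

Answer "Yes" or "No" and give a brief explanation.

No - no valid derivation exists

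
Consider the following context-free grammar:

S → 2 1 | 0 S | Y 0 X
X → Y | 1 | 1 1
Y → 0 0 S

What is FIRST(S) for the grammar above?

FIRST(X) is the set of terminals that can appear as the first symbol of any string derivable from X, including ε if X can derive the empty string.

We compute FIRST(S) using the standard algorithm.
FIRST(S) = {0, 2}
FIRST(X) = {0, 1}
FIRST(Y) = {0}
Therefore, FIRST(S) = {0, 2}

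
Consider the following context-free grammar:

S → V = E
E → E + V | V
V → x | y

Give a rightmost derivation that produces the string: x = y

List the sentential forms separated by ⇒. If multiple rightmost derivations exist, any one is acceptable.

S ⇒ V = E ⇒ V = V ⇒ V = y ⇒ x = y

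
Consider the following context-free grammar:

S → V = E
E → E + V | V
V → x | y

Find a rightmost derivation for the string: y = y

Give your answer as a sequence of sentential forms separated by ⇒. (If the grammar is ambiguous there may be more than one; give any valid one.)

S ⇒ V = E ⇒ V = V ⇒ V = y ⇒ y = y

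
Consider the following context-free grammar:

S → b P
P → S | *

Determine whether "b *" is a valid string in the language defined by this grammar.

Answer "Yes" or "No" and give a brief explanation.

Yes - a valid derivation exists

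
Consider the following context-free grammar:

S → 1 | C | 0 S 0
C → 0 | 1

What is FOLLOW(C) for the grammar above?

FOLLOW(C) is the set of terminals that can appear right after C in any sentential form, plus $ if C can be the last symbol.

We compute FOLLOW(C) using the standard algorithm.
FOLLOW(S) starts with {$}.
FIRST(C) = {0, 1}
FIRST(S) = {0, 1}
FOLLOW(C) = {$, 0}
FOLLOW(S) = {$, 0}
Therefore, FOLLOW(C) = {$, 0}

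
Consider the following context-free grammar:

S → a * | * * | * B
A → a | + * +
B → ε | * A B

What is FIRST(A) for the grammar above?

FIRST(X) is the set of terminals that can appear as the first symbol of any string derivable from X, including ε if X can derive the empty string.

We compute FIRST(A) using the standard algorithm.
FIRST(A) = {+, a}
FIRST(B) = {*, ε}
FIRST(S) = {*, a}
Therefore, FIRST(A) = {+, a}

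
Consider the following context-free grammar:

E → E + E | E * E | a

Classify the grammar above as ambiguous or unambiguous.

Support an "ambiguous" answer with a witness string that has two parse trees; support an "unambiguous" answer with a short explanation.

Ambiguous - the string 'a * a + a * a' has two distinct parse trees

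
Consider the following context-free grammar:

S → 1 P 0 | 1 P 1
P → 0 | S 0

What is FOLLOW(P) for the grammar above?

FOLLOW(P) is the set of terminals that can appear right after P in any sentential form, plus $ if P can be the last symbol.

We compute FOLLOW(P) using the standard algorithm.
FOLLOW(S) starts with {$}.
FIRST(P) = {0, 1}
FIRST(S) = {1}
FOLLOW(P) = {0, 1}
FOLLOW(S) = {$, 0}
Therefore, FOLLOW(P) = {0, 1}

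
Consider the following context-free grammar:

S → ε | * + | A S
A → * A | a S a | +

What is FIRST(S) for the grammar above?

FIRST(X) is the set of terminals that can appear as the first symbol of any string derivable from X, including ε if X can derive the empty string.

We compute FIRST(S) using the standard algorithm.
FIRST(A) = {*, +, a}
FIRST(S) = {*, +, a, ε}
Therefore, FIRST(S) = {*, +, a, ε}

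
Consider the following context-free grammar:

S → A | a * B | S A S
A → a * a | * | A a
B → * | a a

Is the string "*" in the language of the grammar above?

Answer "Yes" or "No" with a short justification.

Yes - a valid derivation exists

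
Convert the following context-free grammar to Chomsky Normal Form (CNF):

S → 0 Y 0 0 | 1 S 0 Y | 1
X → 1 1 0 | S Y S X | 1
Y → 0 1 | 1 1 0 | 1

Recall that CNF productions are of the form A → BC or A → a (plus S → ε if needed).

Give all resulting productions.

T0 → 0; T1 → 1; S → 1; X → 1; Y → 1; S → T0 X0; X0 → Y X1; X1 → T0 T0; S → T1 X2; X2 → S X3; X3 → T0 Y; X → T1 X4; X4 → T1 T0; X → S X5; X5 → Y X6; X6 → S X; Y → T0 T1; Y → T1 X7; X7 → T1 T0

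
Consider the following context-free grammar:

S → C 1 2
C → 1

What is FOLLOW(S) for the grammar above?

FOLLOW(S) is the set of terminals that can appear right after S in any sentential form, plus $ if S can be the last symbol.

We compute FOLLOW(S) using the standard algorithm.
FOLLOW(S) starts with {$}.
FIRST(C) = {1}
FIRST(S) = {1}
FOLLOW(C) = {1}
FOLLOW(S) = {$}
Therefore, FOLLOW(S) = {$}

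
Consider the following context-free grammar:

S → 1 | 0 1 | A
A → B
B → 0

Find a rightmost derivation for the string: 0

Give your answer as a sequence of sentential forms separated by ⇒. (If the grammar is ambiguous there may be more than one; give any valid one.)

S ⇒ A ⇒ B ⇒ 0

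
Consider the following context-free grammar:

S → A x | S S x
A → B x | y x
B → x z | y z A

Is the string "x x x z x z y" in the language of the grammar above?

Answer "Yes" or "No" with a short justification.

No - no valid derivation exists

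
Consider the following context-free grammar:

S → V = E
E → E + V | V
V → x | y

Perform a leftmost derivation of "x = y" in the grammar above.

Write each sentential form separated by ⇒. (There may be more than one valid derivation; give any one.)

S ⇒ V = E ⇒ x = E ⇒ x = V ⇒ x = y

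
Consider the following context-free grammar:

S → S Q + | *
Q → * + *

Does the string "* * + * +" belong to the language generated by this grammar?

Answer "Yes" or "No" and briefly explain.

Yes - a valid derivation exists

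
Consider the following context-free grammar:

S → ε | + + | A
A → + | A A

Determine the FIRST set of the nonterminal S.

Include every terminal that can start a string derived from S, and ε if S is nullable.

We compute FIRST(S) using the standard algorithm.
FIRST(A) = {+}
FIRST(S) = {+, ε}
Therefore, FIRST(S) = {+, ε}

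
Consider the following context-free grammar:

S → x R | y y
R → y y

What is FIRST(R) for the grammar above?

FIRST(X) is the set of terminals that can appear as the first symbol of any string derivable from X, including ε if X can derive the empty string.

We compute FIRST(R) using the standard algorithm.
FIRST(R) = {y}
FIRST(S) = {x, y}
Therefore, FIRST(R) = {y}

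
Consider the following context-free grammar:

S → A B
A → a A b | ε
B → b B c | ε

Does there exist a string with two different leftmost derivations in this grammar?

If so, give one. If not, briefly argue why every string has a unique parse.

No - every string in the language has a unique leftmost derivation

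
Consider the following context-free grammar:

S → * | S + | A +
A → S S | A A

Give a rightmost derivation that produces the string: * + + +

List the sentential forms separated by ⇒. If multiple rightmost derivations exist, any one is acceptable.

S ⇒ S + ⇒ S + + ⇒ S + + + ⇒ * + + +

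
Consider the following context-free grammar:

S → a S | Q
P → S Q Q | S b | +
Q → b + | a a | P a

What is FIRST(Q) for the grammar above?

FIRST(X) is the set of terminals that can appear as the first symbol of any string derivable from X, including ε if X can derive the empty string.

We compute FIRST(Q) using the standard algorithm.
FIRST(P) = {+, a, b}
FIRST(Q) = {+, a, b}
FIRST(S) = {+, a, b}
Therefore, FIRST(Q) = {+, a, b}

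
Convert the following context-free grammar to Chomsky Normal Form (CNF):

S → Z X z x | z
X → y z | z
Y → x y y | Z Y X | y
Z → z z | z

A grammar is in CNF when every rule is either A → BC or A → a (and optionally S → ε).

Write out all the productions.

TZ → z; TX → x; S → z; TY → y; X → z; Y → y; Z → z; S → Z X0; X0 → X X1; X1 → TZ TX; X → TY TZ; Y → TX X2; X2 → TY TY; Y → Z X3; X3 → Y X; Z → TZ TZ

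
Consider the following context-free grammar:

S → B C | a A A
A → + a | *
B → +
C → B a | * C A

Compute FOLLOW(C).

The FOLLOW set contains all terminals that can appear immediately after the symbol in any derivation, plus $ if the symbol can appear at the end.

We compute FOLLOW(C) using the standard algorithm.
FOLLOW(S) starts with {$}.
FIRST(A) = {*, +}
FIRST(B) = {+}
FIRST(C) = {*, +}
FIRST(S) = {+, a}
FOLLOW(A) = {$, *, +}
FOLLOW(B) = {*, +, a}
FOLLOW(C) = {$, *, +}
FOLLOW(S) = {$}
Therefore, FOLLOW(C) = {$, *, +}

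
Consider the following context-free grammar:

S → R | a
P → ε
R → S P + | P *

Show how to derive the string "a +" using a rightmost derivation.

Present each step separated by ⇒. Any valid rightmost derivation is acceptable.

S ⇒ R ⇒ S P + ⇒ S + ⇒ a +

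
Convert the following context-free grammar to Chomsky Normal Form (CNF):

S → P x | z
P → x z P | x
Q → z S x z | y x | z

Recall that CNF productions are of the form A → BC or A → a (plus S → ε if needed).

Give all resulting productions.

TX → x; S → z; TZ → z; P → x; TY → y; Q → z; S → P TX; P → TX X0; X0 → TZ P; Q → TZ X1; X1 → S X2; X2 → TX TZ; Q → TY TX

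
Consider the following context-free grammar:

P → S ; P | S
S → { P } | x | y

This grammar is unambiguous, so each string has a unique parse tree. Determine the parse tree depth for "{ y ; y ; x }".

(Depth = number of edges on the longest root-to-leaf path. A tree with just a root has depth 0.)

6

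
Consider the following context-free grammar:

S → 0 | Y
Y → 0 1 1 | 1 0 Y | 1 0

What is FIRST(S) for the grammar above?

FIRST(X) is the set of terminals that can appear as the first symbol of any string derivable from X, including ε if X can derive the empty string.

We compute FIRST(S) using the standard algorithm.
FIRST(S) = {0, 1}
FIRST(Y) = {0, 1}
Therefore, FIRST(S) = {0, 1}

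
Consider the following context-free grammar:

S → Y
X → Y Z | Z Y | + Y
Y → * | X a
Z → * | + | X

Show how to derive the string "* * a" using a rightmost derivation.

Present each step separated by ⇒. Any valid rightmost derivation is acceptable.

S ⇒ Y ⇒ X a ⇒ Y Z a ⇒ Y * a ⇒ * * a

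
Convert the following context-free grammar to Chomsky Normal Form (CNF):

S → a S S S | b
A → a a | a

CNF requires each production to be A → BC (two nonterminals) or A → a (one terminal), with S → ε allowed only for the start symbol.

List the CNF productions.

TA → a; S → b; A → a; S → TA X0; X0 → S X1; X1 → S S; A → TA TA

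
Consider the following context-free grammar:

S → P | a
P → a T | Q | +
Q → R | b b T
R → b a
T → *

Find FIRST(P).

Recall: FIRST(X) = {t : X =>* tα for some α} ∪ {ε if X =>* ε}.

We compute FIRST(P) using the standard algorithm.
FIRST(P) = {+, a, b}
FIRST(Q) = {b}
FIRST(R) = {b}
FIRST(S) = {+, a, b}
FIRST(T) = {*}
Therefore, FIRST(P) = {+, a, b}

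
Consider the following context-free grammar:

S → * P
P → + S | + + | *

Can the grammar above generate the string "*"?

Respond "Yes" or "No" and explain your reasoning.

No - no valid derivation exists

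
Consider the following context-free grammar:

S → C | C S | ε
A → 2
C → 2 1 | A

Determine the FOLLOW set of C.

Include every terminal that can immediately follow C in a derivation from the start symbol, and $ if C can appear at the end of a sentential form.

We compute FOLLOW(C) using the standard algorithm.
FOLLOW(S) starts with {$}.
FIRST(A) = {2}
FIRST(C) = {2}
FIRST(S) = {2, ε}
FOLLOW(A) = {$, 2}
FOLLOW(C) = {$, 2}
FOLLOW(S) = {$}
Therefore, FOLLOW(C) = {$, 2}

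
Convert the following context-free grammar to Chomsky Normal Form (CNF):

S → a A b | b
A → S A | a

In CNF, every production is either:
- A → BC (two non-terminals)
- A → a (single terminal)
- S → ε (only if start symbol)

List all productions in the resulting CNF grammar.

TA → a; TB → b; S → b; A → a; S → TA X0; X0 → A TB; A → S A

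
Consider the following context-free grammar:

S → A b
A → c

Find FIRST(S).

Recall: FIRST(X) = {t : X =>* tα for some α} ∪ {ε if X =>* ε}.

We compute FIRST(S) using the standard algorithm.
FIRST(A) = {c}
FIRST(S) = {c}
Therefore, FIRST(S) = {c}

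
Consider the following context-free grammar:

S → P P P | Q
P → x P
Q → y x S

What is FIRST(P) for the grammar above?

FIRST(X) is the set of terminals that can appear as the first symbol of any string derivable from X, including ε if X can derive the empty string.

We compute FIRST(P) using the standard algorithm.
FIRST(P) = {x}
FIRST(Q) = {y}
FIRST(S) = {x, y}
Therefore, FIRST(P) = {x}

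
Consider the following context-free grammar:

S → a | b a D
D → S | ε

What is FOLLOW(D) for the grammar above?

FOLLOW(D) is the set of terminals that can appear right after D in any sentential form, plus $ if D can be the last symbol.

We compute FOLLOW(D) using the standard algorithm.
FOLLOW(S) starts with {$}.
FIRST(D) = {a, b, ε}
FIRST(S) = {a, b}
FOLLOW(D) = {$}
FOLLOW(S) = {$}
Therefore, FOLLOW(D) = {$}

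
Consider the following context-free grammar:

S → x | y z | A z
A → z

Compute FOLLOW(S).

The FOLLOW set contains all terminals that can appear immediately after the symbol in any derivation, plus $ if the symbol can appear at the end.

We compute FOLLOW(S) using the standard algorithm.
FOLLOW(S) starts with {$}.
FIRST(A) = {z}
FIRST(S) = {x, y, z}
FOLLOW(A) = {z}
FOLLOW(S) = {$}
Therefore, FOLLOW(S) = {$}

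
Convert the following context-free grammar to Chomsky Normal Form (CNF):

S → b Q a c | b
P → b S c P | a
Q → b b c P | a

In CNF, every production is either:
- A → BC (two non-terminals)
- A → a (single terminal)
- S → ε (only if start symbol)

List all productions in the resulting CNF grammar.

TB → b; TA → a; TC → c; S → b; P → a; Q → a; S → TB X0; X0 → Q X1; X1 → TA TC; P → TB X2; X2 → S X3; X3 → TC P; Q → TB X4; X4 → TB X5; X5 → TC P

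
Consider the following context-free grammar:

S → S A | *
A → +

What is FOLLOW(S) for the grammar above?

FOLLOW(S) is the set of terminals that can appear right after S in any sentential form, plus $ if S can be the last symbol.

We compute FOLLOW(S) using the standard algorithm.
FOLLOW(S) starts with {$}.
FIRST(A) = {+}
FIRST(S) = {*}
FOLLOW(A) = {$, +}
FOLLOW(S) = {$, +}
Therefore, FOLLOW(S) = {$, +}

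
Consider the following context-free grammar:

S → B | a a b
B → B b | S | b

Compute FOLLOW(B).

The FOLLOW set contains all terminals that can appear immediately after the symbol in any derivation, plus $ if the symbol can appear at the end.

We compute FOLLOW(B) using the standard algorithm.
FOLLOW(S) starts with {$}.
FIRST(B) = {a, b}
FIRST(S) = {a, b}
FOLLOW(B) = {$, b}
FOLLOW(S) = {$, b}
Therefore, FOLLOW(B) = {$, b}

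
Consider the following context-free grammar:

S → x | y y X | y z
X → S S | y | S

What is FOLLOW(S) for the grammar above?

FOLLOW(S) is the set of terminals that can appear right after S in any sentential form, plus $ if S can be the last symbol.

We compute FOLLOW(S) using the standard algorithm.
FOLLOW(S) starts with {$}.
FIRST(S) = {x, y}
FIRST(X) = {x, y}
FOLLOW(S) = {$, x, y}
FOLLOW(X) = {$, x, y}
Therefore, FOLLOW(S) = {$, x, y}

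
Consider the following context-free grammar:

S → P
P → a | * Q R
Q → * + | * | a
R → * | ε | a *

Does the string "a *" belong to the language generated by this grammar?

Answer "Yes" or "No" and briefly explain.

No - no valid derivation exists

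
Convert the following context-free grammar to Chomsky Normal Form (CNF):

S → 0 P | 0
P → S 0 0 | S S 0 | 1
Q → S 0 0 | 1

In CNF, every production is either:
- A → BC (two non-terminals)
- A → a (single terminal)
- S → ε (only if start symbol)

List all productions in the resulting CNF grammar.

T0 → 0; S → 0; P → 1; Q → 1; S → T0 P; P → S X0; X0 → T0 T0; P → S X1; X1 → S T0; Q → S X2; X2 → T0 T0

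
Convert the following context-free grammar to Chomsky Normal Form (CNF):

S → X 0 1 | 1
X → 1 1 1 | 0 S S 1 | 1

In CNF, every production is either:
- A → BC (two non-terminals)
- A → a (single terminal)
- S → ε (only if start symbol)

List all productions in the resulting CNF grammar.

T0 → 0; T1 → 1; S → 1; X → 1; S → X X0; X0 → T0 T1; X → T1 X1; X1 → T1 T1; X → T0 X2; X2 → S X3; X3 → S T1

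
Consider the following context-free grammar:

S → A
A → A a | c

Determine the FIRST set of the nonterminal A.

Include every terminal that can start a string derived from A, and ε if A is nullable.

We compute FIRST(A) using the standard algorithm.
FIRST(A) = {c}
FIRST(S) = {c}
Therefore, FIRST(A) = {c}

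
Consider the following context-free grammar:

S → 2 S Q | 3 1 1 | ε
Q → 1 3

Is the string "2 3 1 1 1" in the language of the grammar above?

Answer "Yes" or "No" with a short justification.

No - no valid derivation exists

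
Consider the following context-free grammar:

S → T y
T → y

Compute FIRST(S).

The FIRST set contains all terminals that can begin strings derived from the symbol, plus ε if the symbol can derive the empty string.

We compute FIRST(S) using the standard algorithm.
FIRST(S) = {y}
FIRST(T) = {y}
Therefore, FIRST(S) = {y}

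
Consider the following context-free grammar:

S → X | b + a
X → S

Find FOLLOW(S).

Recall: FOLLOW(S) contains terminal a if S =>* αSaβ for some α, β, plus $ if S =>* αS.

We compute FOLLOW(S) using the standard algorithm.
FOLLOW(S) starts with {$}.
FIRST(S) = {b}
FIRST(X) = {b}
FOLLOW(S) = {$}
FOLLOW(X) = {$}
Therefore, FOLLOW(S) = {$}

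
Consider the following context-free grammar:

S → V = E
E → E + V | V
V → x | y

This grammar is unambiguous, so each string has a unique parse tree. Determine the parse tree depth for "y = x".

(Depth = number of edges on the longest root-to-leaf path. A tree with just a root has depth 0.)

3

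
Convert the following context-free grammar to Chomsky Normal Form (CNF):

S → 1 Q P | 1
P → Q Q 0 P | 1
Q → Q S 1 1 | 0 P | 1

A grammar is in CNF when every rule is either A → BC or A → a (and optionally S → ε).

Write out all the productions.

T1 → 1; S → 1; T0 → 0; P → 1; Q → 1; S → T1 X0; X0 → Q P; P → Q X1; X1 → Q X2; X2 → T0 P; Q → Q X3; X3 → S X4; X4 → T1 T1; Q → T0 P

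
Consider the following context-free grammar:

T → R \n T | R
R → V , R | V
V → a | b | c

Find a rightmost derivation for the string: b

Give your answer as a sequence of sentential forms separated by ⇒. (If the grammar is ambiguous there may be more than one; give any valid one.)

T ⇒ R ⇒ V ⇒ b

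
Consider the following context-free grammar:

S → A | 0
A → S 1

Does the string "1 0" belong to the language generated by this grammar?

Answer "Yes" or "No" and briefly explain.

No - no valid derivation exists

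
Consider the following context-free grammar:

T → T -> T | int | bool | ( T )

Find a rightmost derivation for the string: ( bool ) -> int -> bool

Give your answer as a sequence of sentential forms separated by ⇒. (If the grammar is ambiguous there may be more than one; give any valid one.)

T ⇒ T -> T ⇒ T -> T -> T ⇒ T -> T -> bool ⇒ T -> int -> bool ⇒ ( T ) -> int -> bool ⇒ ( bool ) -> int -> bool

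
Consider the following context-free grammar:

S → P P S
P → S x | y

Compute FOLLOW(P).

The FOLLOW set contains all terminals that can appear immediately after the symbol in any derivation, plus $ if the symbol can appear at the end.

We compute FOLLOW(P) using the standard algorithm.
FOLLOW(S) starts with {$}.
FIRST(P) = {y}
FIRST(S) = {y}
FOLLOW(P) = {y}
FOLLOW(S) = {$, x}
Therefore, FOLLOW(P) = {y}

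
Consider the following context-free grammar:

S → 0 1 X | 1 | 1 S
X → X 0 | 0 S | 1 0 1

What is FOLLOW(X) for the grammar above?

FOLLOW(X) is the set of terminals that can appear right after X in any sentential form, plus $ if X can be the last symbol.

We compute FOLLOW(X) using the standard algorithm.
FOLLOW(S) starts with {$}.
FIRST(S) = {0, 1}
FIRST(X) = {0, 1}
FOLLOW(S) = {$, 0}
FOLLOW(X) = {$, 0}
Therefore, FOLLOW(X) = {$, 0}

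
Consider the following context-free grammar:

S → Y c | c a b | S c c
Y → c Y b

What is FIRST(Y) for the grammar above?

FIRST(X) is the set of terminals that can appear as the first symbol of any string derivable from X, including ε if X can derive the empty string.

We compute FIRST(Y) using the standard algorithm.
FIRST(S) = {c}
FIRST(Y) = {c}
Therefore, FIRST(Y) = {c}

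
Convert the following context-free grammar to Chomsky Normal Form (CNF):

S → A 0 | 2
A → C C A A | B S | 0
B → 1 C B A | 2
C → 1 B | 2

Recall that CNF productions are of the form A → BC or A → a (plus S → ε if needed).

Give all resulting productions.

T0 → 0; S → 2; A → 0; T1 → 1; B → 2; C → 2; S → A T0; A → C X0; X0 → C X1; X1 → A A; A → B S; B → T1 X2; X2 → C X3; X3 → B A; C → T1 B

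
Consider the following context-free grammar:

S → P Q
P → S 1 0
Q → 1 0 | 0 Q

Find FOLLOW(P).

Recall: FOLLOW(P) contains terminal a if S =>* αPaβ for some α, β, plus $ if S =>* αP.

We compute FOLLOW(P) using the standard algorithm.
FOLLOW(S) starts with {$}.
FIRST(P) = {}
FIRST(Q) = {0, 1}
FIRST(S) = {}
FOLLOW(P) = {0, 1}
FOLLOW(Q) = {$, 1}
FOLLOW(S) = {$, 1}
Therefore, FOLLOW(P) = {0, 1}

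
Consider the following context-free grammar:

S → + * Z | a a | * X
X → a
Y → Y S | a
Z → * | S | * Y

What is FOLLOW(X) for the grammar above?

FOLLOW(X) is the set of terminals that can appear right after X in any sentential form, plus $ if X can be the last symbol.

We compute FOLLOW(X) using the standard algorithm.
FOLLOW(S) starts with {$}.
FIRST(S) = {*, +, a}
FIRST(X) = {a}
FIRST(Y) = {a}
FIRST(Z) = {*, +, a}
FOLLOW(S) = {$, *, +, a}
FOLLOW(X) = {$, *, +, a}
FOLLOW(Y) = {$, *, +, a}
FOLLOW(Z) = {$, *, +, a}
Therefore, FOLLOW(X) = {$, *, +, a}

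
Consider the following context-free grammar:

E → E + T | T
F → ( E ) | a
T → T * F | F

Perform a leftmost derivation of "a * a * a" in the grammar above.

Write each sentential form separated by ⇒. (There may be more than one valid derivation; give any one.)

E ⇒ T ⇒ T * F ⇒ T * F * F ⇒ F * F * F ⇒ a * F * F ⇒ a * a * F ⇒ a * a * a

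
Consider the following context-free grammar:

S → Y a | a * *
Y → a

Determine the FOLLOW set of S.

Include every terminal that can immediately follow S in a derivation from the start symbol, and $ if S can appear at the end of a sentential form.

We compute FOLLOW(S) using the standard algorithm.
FOLLOW(S) starts with {$}.
FIRST(S) = {a}
FIRST(Y) = {a}
FOLLOW(S) = {$}
FOLLOW(Y) = {a}
Therefore, FOLLOW(S) = {$}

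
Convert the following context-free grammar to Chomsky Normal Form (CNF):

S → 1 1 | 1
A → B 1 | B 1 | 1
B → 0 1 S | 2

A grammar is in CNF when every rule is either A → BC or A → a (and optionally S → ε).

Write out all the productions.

T1 → 1; S → 1; A → 1; T0 → 0; B → 2; S → T1 T1; A → B T1; A → B T1; B → T0 X0; X0 → T1 S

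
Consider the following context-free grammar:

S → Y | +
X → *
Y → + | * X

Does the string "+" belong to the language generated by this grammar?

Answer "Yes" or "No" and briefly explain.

Yes - a valid derivation exists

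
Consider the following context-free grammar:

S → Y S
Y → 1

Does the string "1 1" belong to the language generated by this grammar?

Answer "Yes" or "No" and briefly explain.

No - no valid derivation exists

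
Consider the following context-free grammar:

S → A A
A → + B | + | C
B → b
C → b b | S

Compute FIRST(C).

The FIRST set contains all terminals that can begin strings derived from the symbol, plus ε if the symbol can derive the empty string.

We compute FIRST(C) using the standard algorithm.
FIRST(A) = {+, b}
FIRST(B) = {b}
FIRST(C) = {+, b}
FIRST(S) = {+, b}
Therefore, FIRST(C) = {+, b}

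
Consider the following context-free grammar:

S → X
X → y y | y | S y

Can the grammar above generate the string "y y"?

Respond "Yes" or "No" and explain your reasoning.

Yes - a valid derivation exists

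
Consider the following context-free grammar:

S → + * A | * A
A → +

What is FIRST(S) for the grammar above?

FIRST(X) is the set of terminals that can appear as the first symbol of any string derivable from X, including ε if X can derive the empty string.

We compute FIRST(S) using the standard algorithm.
FIRST(A) = {+}
FIRST(S) = {*, +}
Therefore, FIRST(S) = {*, +}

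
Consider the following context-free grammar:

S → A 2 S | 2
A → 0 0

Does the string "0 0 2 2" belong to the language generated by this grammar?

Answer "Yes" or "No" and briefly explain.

Yes - a valid derivation exists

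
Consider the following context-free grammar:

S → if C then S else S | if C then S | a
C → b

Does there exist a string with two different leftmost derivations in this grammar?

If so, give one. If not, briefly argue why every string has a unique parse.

Yes - the string 'if b then a else if b then if b then a else a' has two distinct leftmost derivations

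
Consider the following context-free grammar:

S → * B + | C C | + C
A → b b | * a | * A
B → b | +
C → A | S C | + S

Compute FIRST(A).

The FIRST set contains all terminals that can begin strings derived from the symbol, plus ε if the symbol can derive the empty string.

We compute FIRST(A) using the standard algorithm.
FIRST(A) = {*, b}
FIRST(B) = {+, b}
FIRST(C) = {*, +, b}
FIRST(S) = {*, +, b}
Therefore, FIRST(A) = {*, b}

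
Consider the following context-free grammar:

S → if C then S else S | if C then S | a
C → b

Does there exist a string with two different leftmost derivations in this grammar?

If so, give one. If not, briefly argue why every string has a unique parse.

Yes - the string 'if b then if b then if b then a else a' has two distinct leftmost derivations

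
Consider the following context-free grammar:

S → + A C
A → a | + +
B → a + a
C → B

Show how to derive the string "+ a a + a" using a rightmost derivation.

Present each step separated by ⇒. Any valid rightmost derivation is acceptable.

S ⇒ + A C ⇒ + A B ⇒ + A a + a ⇒ + a a + a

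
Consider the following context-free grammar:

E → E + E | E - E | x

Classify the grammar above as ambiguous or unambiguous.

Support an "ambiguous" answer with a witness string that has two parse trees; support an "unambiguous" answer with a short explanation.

Ambiguous - the string 'x + x + x + x - x - x' has two distinct parse trees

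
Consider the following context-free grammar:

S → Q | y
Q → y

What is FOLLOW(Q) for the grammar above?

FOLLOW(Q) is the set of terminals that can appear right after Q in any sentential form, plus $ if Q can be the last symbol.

We compute FOLLOW(Q) using the standard algorithm.
FOLLOW(S) starts with {$}.
FIRST(Q) = {y}
FIRST(S) = {y}
FOLLOW(Q) = {$}
FOLLOW(S) = {$}
Therefore, FOLLOW(Q) = {$}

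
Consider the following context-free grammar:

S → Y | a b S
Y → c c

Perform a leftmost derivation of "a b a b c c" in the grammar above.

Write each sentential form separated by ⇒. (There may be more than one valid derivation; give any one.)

S ⇒ a b S ⇒ a b a b S ⇒ a b a b Y ⇒ a b a b c c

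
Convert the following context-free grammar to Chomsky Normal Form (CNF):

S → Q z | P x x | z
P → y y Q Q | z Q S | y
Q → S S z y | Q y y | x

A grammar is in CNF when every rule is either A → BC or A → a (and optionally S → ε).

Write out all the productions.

TZ → z; TX → x; S → z; TY → y; P → y; Q → x; S → Q TZ; S → P X0; X0 → TX TX; P → TY X1; X1 → TY X2; X2 → Q Q; P → TZ X3; X3 → Q S; Q → S X4; X4 → S X5; X5 → TZ TY; Q → Q X6; X6 → TY TY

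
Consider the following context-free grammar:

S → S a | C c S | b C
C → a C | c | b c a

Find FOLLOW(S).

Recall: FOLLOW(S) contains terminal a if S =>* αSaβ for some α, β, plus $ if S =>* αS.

We compute FOLLOW(S) using the standard algorithm.
FOLLOW(S) starts with {$}.
FIRST(C) = {a, b, c}
FIRST(S) = {a, b, c}
FOLLOW(C) = {$, a, c}
FOLLOW(S) = {$, a}
Therefore, FOLLOW(S) = {$, a}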